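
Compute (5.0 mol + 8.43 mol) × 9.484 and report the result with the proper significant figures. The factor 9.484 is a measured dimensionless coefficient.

5.0 mol + 8.43 mol = 13.43 mol; the sum is limited to 1 decimal place (3 s.f.).
Carrying full precision, 13.43 × 9.484 = 127.37012 mol; 9.484 has 4 s.f., so the result keeps min(3, 4) = 3 s.f.
Rounded to 3 significant figures: 127 mol.

127 mol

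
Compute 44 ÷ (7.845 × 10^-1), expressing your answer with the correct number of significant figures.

44 ÷ (7.845 × 10^-1) = 56.0866794136…
Multiplication/division keeps the fewest significant figures: 44 → 2 s.f., 7.845 × 10^-1 → 4 s.f.; limit is 2.
Rounded to 2 significant figures: 56.

56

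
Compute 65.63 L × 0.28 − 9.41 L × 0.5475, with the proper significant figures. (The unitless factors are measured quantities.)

13 L

65.63 × 0.28 = 18.3764 → 18 L (2 s.f., last digit at the 10^0 place).
9.41 × 0.5475 = 5.151975 → 5.15 L (3 s.f., last digit at the 10^-2 place).
Difference: 13.224425 L; keep the coarser place, 10^0.
Result: 13 L.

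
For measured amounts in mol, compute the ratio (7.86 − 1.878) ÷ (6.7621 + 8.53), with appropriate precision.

7.86 − 1.878 = 5.982, limited to 2 d.p. → 3 s.f.; 6.7621 + 8.53 = 15.2921, limited to 2 d.p. → 4 s.f.
Carrying full precision, 5.982 ÷ 15.2921 = 0.391182375213…; keep min(3, 4) = 3 s.f.
Rounded to 3 significant figures: 0.391.

0.391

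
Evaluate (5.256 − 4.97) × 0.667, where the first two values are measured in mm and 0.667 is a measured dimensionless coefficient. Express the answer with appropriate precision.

5.256 mm − 4.97 mm = 0.286 mm; the difference is limited to 2 decimal places (2 s.f.).
Carrying full precision, 0.286 × 0.667 = 0.190762 mm; 0.667 has 3 s.f., so the result keeps min(2, 3) = 2 s.f.
Rounded to 2 significant figures: 0.19 mm.

0.19 mm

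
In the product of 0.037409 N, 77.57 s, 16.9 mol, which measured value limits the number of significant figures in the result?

16.9 mol

0.037409 N → 5 s.f.; 77.57 s → 4 s.f.; 16.9 mol → 3 s.f.
The fewest is 3 significant figures, from 16.9 mol.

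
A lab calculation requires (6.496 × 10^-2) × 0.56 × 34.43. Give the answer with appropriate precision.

1.3

(6.496 × 10^-2) × 0.56 × 34.43 = 1.252480768
Multiplication/division keeps the fewest significant figures: 6.496 × 10^-2 → 4 s.f., 0.56 → 2 s.f., 34.43 → 4 s.f.; limit is 2.
Rounded to 2 significant figures: 1.3.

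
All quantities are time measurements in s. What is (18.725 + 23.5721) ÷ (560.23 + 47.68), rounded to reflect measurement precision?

6.9578 × 10⁻²

18.725 + 23.5721 = 42.2971, limited to 3 d.p. → 5 s.f.; 560.23 + 47.68 = 607.91, limited to 2 d.p. → 5 s.f.
Carrying full precision, 42.2971 ÷ 607.91 = 0.0695778980441…; keep min(5, 5) = 5 s.f.
Rounded to 5 significant figures: 6.9578 × 10⁻².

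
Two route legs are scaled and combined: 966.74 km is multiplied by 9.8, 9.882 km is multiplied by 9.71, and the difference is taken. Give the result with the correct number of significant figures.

9.4 × 10^3 km

966.74 × 9.8 = 9474.052 → 9.5 × 10^3 km (2 s.f., last digit at the 10^2 place).
9.882 × 9.71 = 95.95422 → 96.0 km (3 s.f., last digit at the 10^-1 place).
Difference: 9378.09778 km; keep the coarser place, 10^2.
Result: 9.4 × 10^3 km.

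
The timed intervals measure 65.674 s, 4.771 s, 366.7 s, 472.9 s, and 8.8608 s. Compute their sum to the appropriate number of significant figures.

65.674 s + 4.771 s + 366.7 s + 472.9 s + 8.8608 s = 918.9058 s.
Addition/subtraction keeps the fewest decimal places: 65.674 → 3 decimal places, 4.771 → 3 decimal places, 366.7 → 1 decimal place, 472.9 → 1 decimal place, 8.8608 → 4 decimal places; limit is 1.
Rounded to 1 decimal place: 918.9 s.

918.9 s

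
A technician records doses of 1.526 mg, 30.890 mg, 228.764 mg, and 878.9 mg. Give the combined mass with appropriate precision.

1.526 mg + 30.890 mg + 228.764 mg + 878.9 mg = 1140.080 mg.
Addition/subtraction keeps the fewest decimal places: 1.526 → 3 decimal places, 30.890 → 3 decimal places, 228.764 → 3 decimal places, 878.9 → 1 decimal place; limit is 1.
Rounded to 1 decimal place: 1140.1 mg.

1140.1 mg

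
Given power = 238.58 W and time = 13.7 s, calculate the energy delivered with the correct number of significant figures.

energy delivered = 238.58 W × 13.7 s = 3268.546 J.
238.58 has 5 significant figures; 13.7 has 3.
Division/multiplication keeps the fewest: 3 significant figures.
Rounded: 3.27 × 10³ J.

3.27 × 10³ J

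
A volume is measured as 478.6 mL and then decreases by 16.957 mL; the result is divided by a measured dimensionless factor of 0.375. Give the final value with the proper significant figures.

478.6 mL − 16.957 mL = 461.643 mL; the difference is limited to 1 decimal place (4 s.f.).
Carrying full precision, 461.643 ÷ 0.375 = 1231.048 mL; 0.375 has 3 s.f., so the result keeps min(4, 3) = 3 s.f.
Rounded to 3 significant figures: 1.23 × 10³ mL.

1.23 × 10³ mL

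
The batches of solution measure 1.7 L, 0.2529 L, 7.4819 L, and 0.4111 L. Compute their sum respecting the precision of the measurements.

9.8 L

1.7 L + 0.2529 L + 7.4819 L + 0.4111 L = 9.8459 L.
Addition/subtraction keeps the fewest decimal places: 1.7 → 1 decimal place, 0.2529 → 4 decimal places, 7.4819 → 4 decimal places, 0.4111 → 4 decimal places; limit is 1.
Rounded to 1 decimal place: 9.8 L.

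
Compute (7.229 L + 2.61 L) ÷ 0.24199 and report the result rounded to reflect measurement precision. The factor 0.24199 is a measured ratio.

40.7 L

7.229 L + 2.61 L = 9.839 L; the sum is limited to 2 decimal places (3 s.f.).
Carrying full precision, 9.839 ÷ 0.24199 = 40.6587049052… L; 0.24199 has 5 s.f., so the result keeps min(3, 5) = 3 s.f.
Rounded to 3 significant figures: 40.7 L.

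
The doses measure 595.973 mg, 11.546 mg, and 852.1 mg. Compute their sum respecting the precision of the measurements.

595.973 mg + 11.546 mg + 852.1 mg = 1459.619 mg.
Addition/subtraction keeps the fewest decimal places: 595.973 → 3 decimal places, 11.546 → 3 decimal places, 852.1 → 1 decimal place; limit is 1.
Rounded to 1 decimal place: 1459.6 mg.

1459.6 mg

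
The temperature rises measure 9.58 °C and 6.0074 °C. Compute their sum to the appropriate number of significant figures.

15.59 °C

9.58 °C + 6.0074 °C = 15.5874 °C.
Addition/subtraction keeps the fewest decimal places: 9.58 → 2 decimal places, 6.0074 → 4 decimal places; limit is 2.
Rounded to 2 decimal places: 15.59 °C.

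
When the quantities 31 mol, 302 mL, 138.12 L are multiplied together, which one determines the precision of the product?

31 mol

31 mol → 2 s.f.; 302 mL → 3 s.f.; 138.12 L → 5 s.f.
The fewest is 2 significant figures, from 31 mol.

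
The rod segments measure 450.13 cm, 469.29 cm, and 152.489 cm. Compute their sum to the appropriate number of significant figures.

1071.91 cm

450.13 cm + 469.29 cm + 152.489 cm = 1071.909 cm.
Addition/subtraction keeps the fewest decimal places: 450.13 → 2 decimal places, 469.29 → 2 decimal places, 152.489 → 3 decimal places; limit is 2.
Rounded to 2 decimal places: 1071.91 cm.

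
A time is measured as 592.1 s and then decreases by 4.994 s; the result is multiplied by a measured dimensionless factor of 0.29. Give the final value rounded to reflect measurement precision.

592.1 s − 4.994 s = 587.106 s; the difference is limited to 1 decimal place (4 s.f.).
Carrying full precision, 587.106 × 0.29 = 170.26074 s; 0.29 has 2 s.f., so the result keeps min(4, 2) = 2 s.f.
Rounded to 2 significant figures: 1.7 × 10^2 s.

1.7 × 10^2 s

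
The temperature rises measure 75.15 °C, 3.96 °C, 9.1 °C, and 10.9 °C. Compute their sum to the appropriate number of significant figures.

75.15 °C + 3.96 °C + 9.1 °C + 10.9 °C = 99.11 °C.
Addition/subtraction keeps the fewest decimal places: 75.15 → 2 decimal places, 3.96 → 2 decimal places, 9.1 → 1 decimal place, 10.9 → 1 decimal place; limit is 1.
Rounded to 1 decimal place: 99.1 °C.

99.1 °C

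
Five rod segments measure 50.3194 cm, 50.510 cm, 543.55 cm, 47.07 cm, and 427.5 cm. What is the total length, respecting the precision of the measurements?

50.3194 cm + 50.510 cm + 543.55 cm + 47.07 cm + 427.5 cm = 1118.9494 cm.
Addition/subtraction keeps the fewest decimal places: 50.3194 → 4 decimal places, 50.510 → 3 decimal places, 543.55 → 2 decimal places, 47.07 → 2 decimal places, 427.5 → 1 decimal place; limit is 1.
Rounded to 1 decimal place: 1118.9 cm.

1118.9 cm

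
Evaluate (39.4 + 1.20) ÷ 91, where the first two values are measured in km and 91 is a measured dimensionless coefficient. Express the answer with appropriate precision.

39.4 km + 1.20 km = 40.60 km; the sum is limited to 1 decimal place (3 s.f.).
Carrying full precision, 40.60 ÷ 91 = 0.446153846154… km; 91 has 2 s.f., so the result keeps min(3, 2) = 2 s.f.
Rounded to 2 significant figures: 0.45 km.

0.45 km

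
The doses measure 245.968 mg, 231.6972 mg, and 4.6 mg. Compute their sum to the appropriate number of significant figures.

482.3 mg

245.968 mg + 231.6972 mg + 4.6 mg = 482.2652 mg.
Addition/subtraction keeps the fewest decimal places: 245.968 → 3 decimal places, 231.6972 → 4 decimal places, 4.6 → 1 decimal place; limit is 1.
Rounded to 1 decimal place: 482.3 mg.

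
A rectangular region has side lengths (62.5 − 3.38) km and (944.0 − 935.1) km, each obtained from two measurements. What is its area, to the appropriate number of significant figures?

5.3 × 10² km²

62.5 − 3.38 = 59.12, limited to 1 d.p. → 3 s.f.; 944.0 − 935.1 = 8.9, limited to 1 d.p. → 2 s.f.
Carrying full precision, 59.12 × 8.9 = 526.168; keep min(3, 2) = 2 s.f.
Rounded to 2 significant figures: 5.3 × 10² km².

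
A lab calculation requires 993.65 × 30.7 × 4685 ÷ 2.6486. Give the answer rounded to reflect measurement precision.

993.65 × 30.7 × 4685 ÷ 2.6486 = 53959141.6881…
Multiplication/division keeps the fewest significant figures: 993.65 → 5 s.f., 30.7 → 3 s.f., 4685 → 4 s.f., 2.6486 → 5 s.f.; limit is 3.
Rounded to 3 significant figures: 5.40 × 10^7.

5.40 × 10^7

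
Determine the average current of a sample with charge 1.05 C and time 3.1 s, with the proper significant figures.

average current = 1.05 C ÷ 3.1 s = 0.338709677419… A.
1.05 has 3 significant figures; 3.1 has 2.
Division/multiplication keeps the fewest: 2 significant figures.
Rounded: 0.34 A.

0.34 A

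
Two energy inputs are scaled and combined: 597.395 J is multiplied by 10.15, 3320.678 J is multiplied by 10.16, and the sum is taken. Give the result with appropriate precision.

597.395 × 10.15 = 6063.55925 → 6064 J (4 s.f., last digit at the 10^0 place).
3320.678 × 10.16 = 33738.08848 → 3.374 × 10^4 J (4 s.f., last digit at the 10^1 place).
Sum: 39801.64773 J; keep the coarser place, 10^1.
Result: 3.980 × 10^4 J.

3.980 × 10^4 J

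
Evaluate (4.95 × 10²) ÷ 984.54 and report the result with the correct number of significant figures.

(4.95 × 10²) ÷ 984.54 = 0.502772868548…
Multiplication/division keeps the fewest significant figures: 4.95 × 10² → 3 s.f., 984.54 → 5 s.f.; limit is 3.
Rounded to 3 significant figures: 0.503.

0.503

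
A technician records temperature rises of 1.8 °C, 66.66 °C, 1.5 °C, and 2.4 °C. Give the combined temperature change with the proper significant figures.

1.8 °C + 66.66 °C + 1.5 °C + 2.4 °C = 72.36 °C.
Addition/subtraction keeps the fewest decimal places: 1.8 → 1 decimal place, 66.66 → 2 decimal places, 1.5 → 1 decimal place, 2.4 → 1 decimal place; limit is 1.
Rounded to 1 decimal place: 72.4 °C.

72.4 °C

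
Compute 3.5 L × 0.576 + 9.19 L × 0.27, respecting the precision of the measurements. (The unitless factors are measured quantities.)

3.5 × 0.576 = 2.016 → 2.0 L (2 s.f., last digit at the 10^-1 place).
9.19 × 0.27 = 2.4813 → 2.5 L (2 s.f., last digit at the 10^-1 place).
Sum: 4.4973 L; keep the coarser place, 10^-1.
Result: 4.5 L.

4.5 L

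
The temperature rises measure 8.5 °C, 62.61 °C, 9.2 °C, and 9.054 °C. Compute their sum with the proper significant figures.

8.5 °C + 62.61 °C + 9.2 °C + 9.054 °C = 89.364 °C.
Addition/subtraction keeps the fewest decimal places: 8.5 → 1 decimal place, 62.61 → 2 decimal places, 9.2 → 1 decimal place, 9.054 → 3 decimal places; limit is 1.
Rounded to 1 decimal place: 89.4 °C.

89.4 °C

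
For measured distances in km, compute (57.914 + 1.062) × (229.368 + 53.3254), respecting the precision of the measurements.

57.914 + 1.062 = 58.976, limited to 3 d.p. → 5 s.f.; 229.368 + 53.3254 = 282.6934, limited to 3 d.p. → 6 s.f.
Carrying full precision, 58.976 × 282.6934 = 16672.1259584; keep min(5, 6) = 5 s.f.
Rounded to 5 significant figures: 1.6672 × 10⁴ km².

1.6672 × 10⁴ km²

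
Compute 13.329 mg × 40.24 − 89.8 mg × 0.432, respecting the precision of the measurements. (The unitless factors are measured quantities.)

13.329 × 40.24 = 536.35896 → 536.4 mg (4 s.f., last digit at the 10^-1 place).
89.8 × 0.432 = 38.7936 → 38.8 mg (3 s.f., last digit at the 10^-1 place).
Difference: 497.56536 mg; keep the coarser place, 10^-1.
Result: 4.976 × 10^2 mg.

4.976 × 10^2 mg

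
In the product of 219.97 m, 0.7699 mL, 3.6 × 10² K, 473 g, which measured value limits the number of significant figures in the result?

219.97 m → 5 s.f.; 0.7699 mL → 4 s.f.; 3.6 × 10² K → 2 s.f.; 473 g → 3 s.f.
The fewest is 2 significant figures, from 3.6 × 10² K.

3.6 × 10² K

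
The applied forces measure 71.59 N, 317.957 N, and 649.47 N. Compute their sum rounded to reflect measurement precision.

1039.02 N

71.59 N + 317.957 N + 649.47 N = 1039.017 N.
Addition/subtraction keeps the fewest decimal places: 71.59 → 2 decimal places, 317.957 → 3 decimal places, 649.47 → 2 decimal places; limit is 2.
Rounded to 2 decimal places: 1039.02 N.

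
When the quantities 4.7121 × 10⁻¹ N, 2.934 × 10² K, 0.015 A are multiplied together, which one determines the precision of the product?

0.015 A

4.7121 × 10⁻¹ N → 5 s.f.; 2.934 × 10² K → 4 s.f.; 0.015 A → 2 s.f.
The fewest is 2 significant figures, from 0.015 A.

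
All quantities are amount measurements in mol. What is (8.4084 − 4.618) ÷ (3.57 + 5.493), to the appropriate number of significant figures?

8.4084 − 4.618 = 3.7904, limited to 3 d.p. → 4 s.f.; 3.57 + 5.493 = 9.063, limited to 2 d.p. → 3 s.f.
Carrying full precision, 3.7904 ÷ 9.063 = 0.418227959837…; keep min(4, 3) = 3 s.f.
Rounded to 3 significant figures: 0.418.

0.418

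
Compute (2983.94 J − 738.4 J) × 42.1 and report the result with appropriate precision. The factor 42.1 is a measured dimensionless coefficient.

9.45 × 10^4 J

2983.94 J − 738.4 J = 2245.54 J; the difference is limited to 1 decimal place (5 s.f.).
Carrying full precision, 2245.54 × 42.1 = 94537.234 J; 42.1 has 3 s.f., so the result keeps min(5, 3) = 3 s.f.
Rounded to 3 significant figures: 9.45 × 10^4 J.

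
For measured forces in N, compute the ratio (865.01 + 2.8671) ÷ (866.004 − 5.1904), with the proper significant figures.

865.01 + 2.8671 = 867.8771, limited to 2 d.p. → 5 s.f.; 866.004 − 5.1904 = 860.8136, limited to 3 d.p. → 6 s.f.
Carrying full precision, 867.8771 ÷ 860.8136 = 1.00820560921…; keep min(5, 6) = 5 s.f.
Rounded to 5 significant figures: 1.0082.

1.0082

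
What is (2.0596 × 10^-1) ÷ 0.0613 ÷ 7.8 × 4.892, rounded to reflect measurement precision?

2.1

(2.0596 × 10^-1) ÷ 0.0613 ÷ 7.8 × 4.892 = 2.10724122642…
Multiplication/division keeps the fewest significant figures: 2.0596 × 10^-1 → 5 s.f., 0.0613 → 3 s.f., 7.8 → 2 s.f., 4.892 → 4 s.f.; limit is 2.
Rounded to 2 significant figures: 2.1.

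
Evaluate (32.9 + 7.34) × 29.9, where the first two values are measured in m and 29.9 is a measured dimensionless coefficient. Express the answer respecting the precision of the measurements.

1.20 × 10³ m

32.9 m + 7.34 m = 40.24 m; the sum is limited to 1 decimal place (3 s.f.).
Carrying full precision, 40.24 × 29.9 = 1203.176 m; 29.9 has 3 s.f., so the result keeps min(3, 3) = 3 s.f.
Rounded to 3 significant figures: 1.20 × 10³ m.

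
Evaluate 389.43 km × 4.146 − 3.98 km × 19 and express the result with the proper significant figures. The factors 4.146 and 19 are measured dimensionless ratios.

389.43 × 4.146 = 1614.57678 → 1615 km (4 s.f., last digit at the 10^0 place).
3.98 × 19 = 75.62 → 76 km (2 s.f., last digit at the 10^0 place).
Difference: 1538.95678 km; keep the coarser place, 10^0.
Result: 1539 km.

1539 km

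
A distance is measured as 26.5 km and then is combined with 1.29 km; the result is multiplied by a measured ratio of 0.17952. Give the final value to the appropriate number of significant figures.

4.99 km

26.5 km + 1.29 km = 27.79 km; the sum is limited to 1 decimal place (3 s.f.).
Carrying full precision, 27.79 × 0.17952 = 4.9888608 km; 0.17952 has 5 s.f., so the result keeps min(3, 5) = 3 s.f.
Rounded to 3 significant figures: 4.99 km.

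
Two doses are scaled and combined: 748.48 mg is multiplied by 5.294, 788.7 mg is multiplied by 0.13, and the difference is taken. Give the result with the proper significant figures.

748.48 × 5.294 = 3962.45312 → 3962 mg (4 s.f., last digit at the 10^0 place).
788.7 × 0.13 = 102.531 → 1.0 × 10² mg (2 s.f., last digit at the 10^1 place).
Difference: 3859.92212 mg; keep the coarser place, 10^1.
Result: 3.86 × 10³ mg.

3.86 × 10³ mg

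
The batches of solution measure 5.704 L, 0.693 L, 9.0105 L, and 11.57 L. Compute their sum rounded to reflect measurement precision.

26.98 L

5.704 L + 0.693 L + 9.0105 L + 11.57 L = 26.9775 L.
Addition/subtraction keeps the fewest decimal places: 5.704 → 3 decimal places, 0.693 → 3 decimal places, 9.0105 → 4 decimal places, 11.57 → 2 decimal places; limit is 2.
Rounded to 2 decimal places: 26.98 L.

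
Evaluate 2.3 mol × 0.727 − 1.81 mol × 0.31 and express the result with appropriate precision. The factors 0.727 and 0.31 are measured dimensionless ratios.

2.3 × 0.727 = 1.6721 → 1.7 mol (2 s.f., last digit at the 10^-1 place).
1.81 × 0.31 = 0.5611 → 0.56 mol (2 s.f., last digit at the 10^-2 place).
Difference: 1.111 mol; keep the coarser place, 10^-1.
Result: 1.1 mol.

1.1 mol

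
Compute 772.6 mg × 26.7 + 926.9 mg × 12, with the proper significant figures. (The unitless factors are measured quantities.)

3.2 × 10^4 mg

772.6 × 26.7 = 20628.42 → 2.06 × 10^4 mg (3 s.f., last digit at the 10^2 place).
926.9 × 12 = 11122.8 → 1.1 × 10^4 mg (2 s.f., last digit at the 10^3 place).
Sum: 31751.22 mg; keep the coarser place, 10^3.
Result: 3.2 × 10^4 mg.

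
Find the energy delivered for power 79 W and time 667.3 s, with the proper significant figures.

5.3 × 10⁴ J

energy delivered = 79 W × 667.3 s = 52716.7 J.
79 has 2 significant figures; 667.3 has 4.
Division/multiplication keeps the fewest: 2 significant figures.
Rounded: 5.3 × 10⁴ J.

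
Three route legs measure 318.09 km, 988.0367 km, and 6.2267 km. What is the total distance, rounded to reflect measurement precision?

1.31235 × 10^3 km

318.09 km + 988.0367 km + 6.2267 km = 1312.3534 km.
Addition/subtraction keeps the fewest decimal places: 318.09 → 2 decimal places, 988.0367 → 4 decimal places, 6.2267 → 4 decimal places; limit is 2.
Rounded to 2 decimal places: 1.31235 × 10^3 km.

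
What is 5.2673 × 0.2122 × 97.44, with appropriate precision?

108.9

5.2673 × 0.2122 × 97.44 = 108.910740086…
Multiplication/division keeps the fewest significant figures: 5.2673 → 5 s.f., 0.2122 → 4 s.f., 97.44 → 4 s.f.; limit is 4.
Rounded to 4 significant figures: 108.9.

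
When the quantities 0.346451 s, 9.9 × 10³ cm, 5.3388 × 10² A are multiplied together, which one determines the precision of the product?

9.9 × 10³ cm

0.346451 s → 6 s.f.; 9.9 × 10³ cm → 2 s.f.; 5.3388 × 10² A → 5 s.f.
The fewest is 2 significant figures, from 9.9 × 10³ cm.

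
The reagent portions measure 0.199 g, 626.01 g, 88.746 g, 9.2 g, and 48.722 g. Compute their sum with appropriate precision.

0.199 g + 626.01 g + 88.746 g + 9.2 g + 48.722 g = 772.877 g.
Addition/subtraction keeps the fewest decimal places: 0.199 → 3 decimal places, 626.01 → 2 decimal places, 88.746 → 3 decimal places, 9.2 → 1 decimal place, 48.722 → 3 decimal places; limit is 1.
Rounded to 1 decimal place: 772.9 g.

772.9 g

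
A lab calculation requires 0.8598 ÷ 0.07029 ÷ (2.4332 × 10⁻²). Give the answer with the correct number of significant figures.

502.7

0.8598 ÷ 0.07029 ÷ (2.4332 × 10⁻²) = 502.719914704…
Multiplication/division keeps the fewest significant figures: 0.8598 → 4 s.f., 0.07029 → 4 s.f., 2.4332 × 10⁻² → 5 s.f.; limit is 4.
Rounded to 4 significant figures: 502.7.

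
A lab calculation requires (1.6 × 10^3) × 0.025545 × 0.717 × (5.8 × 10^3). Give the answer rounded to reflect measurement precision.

(1.6 × 10^3) × 0.025545 × 0.717 × (5.8 × 10^3) = 169970.2992
Multiplication/division keeps the fewest significant figures: 1.6 × 10^3 → 2 s.f., 0.025545 → 5 s.f., 0.717 → 3 s.f., 5.8 × 10^3 → 2 s.f.; limit is 2.
Rounded to 2 significant figures: 1.7 × 10^5.

1.7 × 10^5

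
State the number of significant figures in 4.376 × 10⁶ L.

4.376 × 10⁶: in scientific notation every digit of the coefficient is significant.

4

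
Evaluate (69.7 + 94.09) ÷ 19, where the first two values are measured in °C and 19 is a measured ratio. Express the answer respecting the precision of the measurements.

69.7 °C + 94.09 °C = 163.79 °C; the sum is limited to 1 decimal place (4 s.f.).
Carrying full precision, 163.79 ÷ 19 = 8.62052631579… °C; 19 has 2 s.f., so the result keeps min(4, 2) = 2 s.f.
Rounded to 2 significant figures: 8.6 °C.

8.6 °C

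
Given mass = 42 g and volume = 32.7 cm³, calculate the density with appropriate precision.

density = 42 g ÷ 32.7 cm³ = 1.28440366972… g/cm³.
42 has 2 significant figures; 32.7 has 3.
Division/multiplication keeps the fewest: 2 significant figures.
Rounded: 1.3 g/cm³.

1.3 g/cm³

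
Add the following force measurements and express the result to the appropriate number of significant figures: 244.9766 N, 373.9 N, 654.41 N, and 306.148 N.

1579.4 N

244.9766 N + 373.9 N + 654.41 N + 306.148 N = 1579.4346 N.
Addition/subtraction keeps the fewest decimal places: 244.9766 → 4 decimal places, 373.9 → 1 decimal place, 654.41 → 2 decimal places, 306.148 → 3 decimal places; limit is 1.
Rounded to 1 decimal place: 1579.4 N.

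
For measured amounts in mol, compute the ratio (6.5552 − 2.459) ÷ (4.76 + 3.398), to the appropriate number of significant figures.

0.502

6.5552 − 2.459 = 4.0962, limited to 3 d.p. → 4 s.f.; 4.76 + 3.398 = 8.158, limited to 2 d.p. → 3 s.f.
Carrying full precision, 4.0962 ÷ 8.158 = 0.502108359892…; keep min(4, 3) = 3 s.f.
Rounded to 3 significant figures: 0.502.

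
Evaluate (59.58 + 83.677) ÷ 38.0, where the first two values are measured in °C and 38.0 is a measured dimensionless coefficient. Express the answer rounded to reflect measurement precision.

3.77 °C

59.58 °C + 83.677 °C = 143.257 °C; the sum is limited to 2 decimal places (5 s.f.).
Carrying full precision, 143.257 ÷ 38.0 = 3.76992105263… °C; 38.0 has 3 s.f., so the result keeps min(5, 3) = 3 s.f.
Rounded to 3 significant figures: 3.77 °C.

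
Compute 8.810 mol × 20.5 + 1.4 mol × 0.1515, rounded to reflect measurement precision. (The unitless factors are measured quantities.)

181 mol

8.810 × 20.5 = 180.605 → 181 mol (3 s.f., last digit at the 10^0 place).
1.4 × 0.1515 = 0.2121 → 0.21 mol (2 s.f., last digit at the 10^-2 place).
Sum: 180.8171 mol; keep the coarser place, 10^0.
Result: 181 mol.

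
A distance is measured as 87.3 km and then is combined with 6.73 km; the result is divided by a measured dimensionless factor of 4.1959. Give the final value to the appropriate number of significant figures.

87.3 km + 6.73 km = 94.03 km; the sum is limited to 1 decimal place (3 s.f.).
Carrying full precision, 94.03 ÷ 4.1959 = 22.409971639… km; 4.1959 has 5 s.f., so the result keeps min(3, 5) = 3 s.f.
Rounded to 3 significant figures: 22.4 km.

22.4 km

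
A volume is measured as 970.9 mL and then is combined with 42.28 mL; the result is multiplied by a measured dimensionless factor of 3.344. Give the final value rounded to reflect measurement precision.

970.9 mL + 42.28 mL = 1013.18 mL; the sum is limited to 1 decimal place (5 s.f.).
Carrying full precision, 1013.18 × 3.344 = 3388.07392 mL; 3.344 has 4 s.f., so the result keeps min(5, 4) = 4 s.f.
Rounded to 4 significant figures: 3388 mL.

3388 mL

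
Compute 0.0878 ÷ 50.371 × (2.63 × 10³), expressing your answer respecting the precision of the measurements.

4.58

0.0878 ÷ 50.371 × (2.63 × 10³) = 4.58426475551…
Multiplication/division keeps the fewest significant figures: 0.0878 → 3 s.f., 50.371 → 5 s.f., 2.63 × 10³ → 3 s.f.; limit is 3.
Rounded to 3 significant figures: 4.58.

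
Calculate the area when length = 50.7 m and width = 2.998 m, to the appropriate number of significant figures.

area = 50.7 m × 2.998 m = 151.9986 m².
50.7 has 3 significant figures; 2.998 has 4.
Division/multiplication keeps the fewest: 3 significant figures.
Rounded: 152 m².

152 m²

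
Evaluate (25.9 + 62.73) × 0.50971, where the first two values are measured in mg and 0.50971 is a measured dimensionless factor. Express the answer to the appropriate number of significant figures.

45.2 mg

25.9 mg + 62.73 mg = 88.63 mg; the sum is limited to 1 decimal place (3 s.f.).
Carrying full precision, 88.63 × 0.50971 = 45.1755973 mg; 0.50971 has 5 s.f., so the result keeps min(3, 5) = 3 s.f.
Rounded to 3 significant figures: 45.2 mg.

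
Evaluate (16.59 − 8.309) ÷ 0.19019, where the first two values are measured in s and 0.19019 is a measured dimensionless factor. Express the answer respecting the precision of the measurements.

16.59 s − 8.309 s = 8.281 s; the difference is limited to 2 decimal places (3 s.f.).
Carrying full precision, 8.281 ÷ 0.19019 = 43.5406698565… s; 0.19019 has 5 s.f., so the result keeps min(3, 5) = 3 s.f.
Rounded to 3 significant figures: 43.5 s.

43.5 s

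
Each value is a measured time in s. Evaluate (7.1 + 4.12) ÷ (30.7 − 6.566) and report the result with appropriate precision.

7.1 + 4.12 = 11.22, limited to 1 d.p. → 3 s.f.; 30.7 − 6.566 = 24.134, limited to 1 d.p. → 3 s.f.
Carrying full precision, 11.22 ÷ 24.134 = 0.464904284412…; keep min(3, 3) = 3 s.f.
Rounded to 3 significant figures: 4.65 × 10^-1.

4.65 × 10^-1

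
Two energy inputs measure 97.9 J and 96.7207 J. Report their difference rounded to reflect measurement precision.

1.2 J

97.9 J − 96.7207 J = 1.1793 J.
Addition/subtraction keeps the fewest decimal places: 97.9 → 1 decimal place, 96.7207 → 4 decimal places; limit is 1.
Rounded to 1 decimal place: 1.2 J.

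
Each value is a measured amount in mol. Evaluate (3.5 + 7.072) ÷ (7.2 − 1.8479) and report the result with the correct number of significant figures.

3.5 + 7.072 = 10.572, limited to 1 d.p. → 3 s.f.; 7.2 − 1.8479 = 5.3521, limited to 1 d.p. → 2 s.f.
Carrying full precision, 10.572 ÷ 5.3521 = 1.97529941518…; keep min(3, 2) = 2 s.f.
Rounded to 2 significant figures: 2.0.

2.0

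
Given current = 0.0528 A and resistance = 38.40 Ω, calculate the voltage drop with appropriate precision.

voltage drop = 0.0528 A × 38.40 Ω = 2.02752 V.
0.0528 has 3 significant figures; 38.40 has 4.
Division/multiplication keeps the fewest: 3 significant figures.
Rounded: 2.03 V.

2.03 V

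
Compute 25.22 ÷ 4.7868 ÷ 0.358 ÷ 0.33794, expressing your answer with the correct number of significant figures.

43.5

25.22 ÷ 4.7868 ÷ 0.358 ÷ 0.33794 = 43.5488983798…
Multiplication/division keeps the fewest significant figures: 25.22 → 4 s.f., 4.7868 → 5 s.f., 0.358 → 3 s.f., 0.33794 → 5 s.f.; limit is 3.
Rounded to 3 significant figures: 43.5.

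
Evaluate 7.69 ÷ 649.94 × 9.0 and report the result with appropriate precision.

0.11

7.69 ÷ 649.94 × 9.0 = 0.106486752623…
Multiplication/division keeps the fewest significant figures: 7.69 → 3 s.f., 649.94 → 5 s.f., 9.0 → 2 s.f.; limit is 2.
Rounded to 2 significant figures: 0.11.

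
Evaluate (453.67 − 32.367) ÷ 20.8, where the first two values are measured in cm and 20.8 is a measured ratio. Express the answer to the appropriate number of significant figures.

453.67 cm − 32.367 cm = 421.303 cm; the difference is limited to 2 decimal places (5 s.f.).
Carrying full precision, 421.303 ÷ 20.8 = 20.2549519231… cm; 20.8 has 3 s.f., so the result keeps min(5, 3) = 3 s.f.
Rounded to 3 significant figures: 20.3 cm.

20.3 cm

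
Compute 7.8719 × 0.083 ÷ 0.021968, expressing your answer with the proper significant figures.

7.8719 × 0.083 ÷ 0.021968 = 29.7417926074…
Multiplication/division keeps the fewest significant figures: 7.8719 → 5 s.f., 0.083 → 2 s.f., 0.021968 → 5 s.f.; limit is 2.
Rounded to 2 significant figures: 3.0 × 10^1.

3.0 × 10^1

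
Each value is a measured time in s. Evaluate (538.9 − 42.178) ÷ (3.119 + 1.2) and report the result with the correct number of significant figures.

1.2 × 10^2

538.9 − 42.178 = 496.722, limited to 1 d.p. → 4 s.f.; 3.119 + 1.2 = 4.319, limited to 1 d.p. → 2 s.f.
Carrying full precision, 496.722 ÷ 4.319 = 115.008566798…; keep min(4, 2) = 2 s.f.
Rounded to 2 significant figures: 1.2 × 10^2.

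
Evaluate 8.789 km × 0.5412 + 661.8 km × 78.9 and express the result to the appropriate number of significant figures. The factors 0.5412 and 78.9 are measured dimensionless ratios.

8.789 × 0.5412 = 4.7566068 → 4.757 km (4 s.f., last digit at the 10^-3 place).
661.8 × 78.9 = 52216.02 → 5.22 × 10^4 km (3 s.f., last digit at the 10^2 place).
Sum: 52220.7766068 km; keep the coarser place, 10^2.
Result: 5.22 × 10^4 km.

5.22 × 10^4 km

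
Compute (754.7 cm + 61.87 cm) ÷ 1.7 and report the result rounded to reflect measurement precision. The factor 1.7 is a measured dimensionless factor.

4.8 × 10^2 cm

754.7 cm + 61.87 cm = 816.57 cm; the sum is limited to 1 decimal place (4 s.f.).
Carrying full precision, 816.57 ÷ 1.7 = 480.335294118… cm; 1.7 has 2 s.f., so the result keeps min(4, 2) = 2 s.f.
Rounded to 2 significant figures: 4.8 × 10^2 cm.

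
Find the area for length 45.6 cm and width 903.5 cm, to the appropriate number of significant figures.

4.12 × 10⁴ cm²

area = 45.6 cm × 903.5 cm = 41199.6 cm².
45.6 has 3 significant figures; 903.5 has 4.
Division/multiplication keeps the fewest: 3 significant figures.
Rounded: 4.12 × 10⁴ cm².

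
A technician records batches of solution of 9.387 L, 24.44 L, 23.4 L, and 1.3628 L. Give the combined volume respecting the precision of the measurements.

58.6 L

9.387 L + 24.44 L + 23.4 L + 1.3628 L = 58.5898 L.
Addition/subtraction keeps the fewest decimal places: 9.387 → 3 decimal places, 24.44 → 2 decimal places, 23.4 → 1 decimal place, 1.3628 → 4 decimal places; limit is 1.
Rounded to 1 decimal place: 58.6 L.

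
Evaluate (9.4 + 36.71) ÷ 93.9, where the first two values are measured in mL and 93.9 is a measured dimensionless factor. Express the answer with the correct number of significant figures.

0.491 mL

9.4 mL + 36.71 mL = 46.11 mL; the sum is limited to 1 decimal place (3 s.f.).
Carrying full precision, 46.11 ÷ 93.9 = 0.491054313099… mL; 93.9 has 3 s.f., so the result keeps min(3, 3) = 3 s.f.
Rounded to 3 significant figures: 0.491 mL.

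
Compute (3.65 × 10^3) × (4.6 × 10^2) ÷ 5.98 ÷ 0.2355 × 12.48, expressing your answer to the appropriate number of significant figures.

(3.65 × 10^3) × (4.6 × 10^2) ÷ 5.98 ÷ 0.2355 × 12.48 = 14878980.8917…
Multiplication/division keeps the fewest significant figures: 3.65 × 10^3 → 3 s.f., 4.6 × 10^2 → 2 s.f., 5.98 → 3 s.f., 0.2355 → 4 s.f., 12.48 → 4 s.f.; limit is 2.
Rounded to 2 significant figures: 1.5 × 10^7.

1.5 × 10^7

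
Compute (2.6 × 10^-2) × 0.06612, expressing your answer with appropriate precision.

1.7 × 10^-3

(2.6 × 10^-2) × 0.06612 = 0.00171912
Multiplication/division keeps the fewest significant figures: 2.6 × 10^-2 → 2 s.f., 0.06612 → 4 s.f.; limit is 2.
Rounded to 2 significant figures: 1.7 × 10^-3.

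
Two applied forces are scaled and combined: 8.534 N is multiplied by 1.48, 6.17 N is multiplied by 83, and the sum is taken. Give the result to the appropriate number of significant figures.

8.534 × 1.48 = 12.63032 → 12.6 N (3 s.f., last digit at the 10^-1 place).
6.17 × 83 = 512.11 → 5.1 × 10² N (2 s.f., last digit at the 10^1 place).
Sum: 524.74032 N; keep the coarser place, 10^1.
Result: 5.2 × 10² N.

5.2 × 10² N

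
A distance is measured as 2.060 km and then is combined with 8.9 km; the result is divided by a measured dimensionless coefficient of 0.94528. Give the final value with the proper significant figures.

2.060 km + 8.9 km = 10.960 km; the sum is limited to 1 decimal place (3 s.f.).
Carrying full precision, 10.960 ÷ 0.94528 = 11.5944482058… km; 0.94528 has 5 s.f., so the result keeps min(3, 5) = 3 s.f.
Rounded to 3 significant figures: 11.6 km.

11.6 km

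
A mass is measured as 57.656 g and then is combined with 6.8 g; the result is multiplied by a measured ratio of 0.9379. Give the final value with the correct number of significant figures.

60.5 g

57.656 g + 6.8 g = 64.456 g; the sum is limited to 1 decimal place (3 s.f.).
Carrying full precision, 64.456 × 0.9379 = 60.4532824 g; 0.9379 has 4 s.f., so the result keeps min(3, 4) = 3 s.f.
Rounded to 3 significant figures: 60.5 g.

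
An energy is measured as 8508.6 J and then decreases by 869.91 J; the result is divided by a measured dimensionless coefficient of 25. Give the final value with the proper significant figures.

3.1 × 10^2 J

8508.6 J − 869.91 J = 7638.69 J; the difference is limited to 1 decimal place (5 s.f.).
Carrying full precision, 7638.69 ÷ 25 = 305.5476 J; 25 has 2 s.f., so the result keeps min(5, 2) = 2 s.f.
Rounded to 2 significant figures: 3.1 × 10^2 J.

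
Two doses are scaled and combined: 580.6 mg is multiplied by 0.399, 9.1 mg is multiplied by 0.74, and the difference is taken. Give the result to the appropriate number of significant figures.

225 mg

580.6 × 0.399 = 231.6594 → 232 mg (3 s.f., last digit at the 10^0 place).
9.1 × 0.74 = 6.734 → 6.7 mg (2 s.f., last digit at the 10^-1 place).
Difference: 224.9254 mg; keep the coarser place, 10^0.
Result: 225 mg.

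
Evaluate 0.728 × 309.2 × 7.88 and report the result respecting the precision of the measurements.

0.728 × 309.2 × 7.88 = 1773.769088
Multiplication/division keeps the fewest significant figures: 0.728 → 3 s.f., 309.2 → 4 s.f., 7.88 → 3 s.f.; limit is 3.
Rounded to 3 significant figures: 1.77 × 10^3.

1.77 × 10^3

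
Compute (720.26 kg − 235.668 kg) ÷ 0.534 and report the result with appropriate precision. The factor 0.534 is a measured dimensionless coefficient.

907 kg

720.26 kg − 235.668 kg = 484.592 kg; the difference is limited to 2 decimal places (5 s.f.).
Carrying full precision, 484.592 ÷ 0.534 = 907.475655431… kg; 0.534 has 3 s.f., so the result keeps min(5, 3) = 3 s.f.
Rounded to 3 significant figures: 907 kg.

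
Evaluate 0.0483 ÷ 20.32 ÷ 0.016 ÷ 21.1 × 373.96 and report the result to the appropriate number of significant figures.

2.6

0.0483 ÷ 20.32 ÷ 0.016 ÷ 21.1 × 373.96 = 2.63297139139…
Multiplication/division keeps the fewest significant figures: 0.0483 → 3 s.f., 20.32 → 4 s.f., 0.016 → 2 s.f., 21.1 → 3 s.f., 373.96 → 5 s.f.; limit is 2.
Rounded to 2 significant figures: 2.6.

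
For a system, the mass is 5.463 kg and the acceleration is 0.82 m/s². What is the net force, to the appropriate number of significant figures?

net force = 5.463 kg × 0.82 m/s² = 4.47966 N.
5.463 has 4 significant figures; 0.82 has 2.
Division/multiplication keeps the fewest: 2 significant figures.
Rounded: 4.5 N.

4.5 N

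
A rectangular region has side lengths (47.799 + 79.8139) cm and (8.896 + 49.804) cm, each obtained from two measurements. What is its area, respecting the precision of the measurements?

7490.9 cm²

47.799 + 79.8139 = 127.6129, limited to 3 d.p. → 6 s.f.; 8.896 + 49.804 = 58.700, limited to 3 d.p. → 5 s.f.
Carrying full precision, 127.6129 × 58.700 = 7490.87723; keep min(6, 5) = 5 s.f.
Rounded to 5 significant figures: 7490.9 cm².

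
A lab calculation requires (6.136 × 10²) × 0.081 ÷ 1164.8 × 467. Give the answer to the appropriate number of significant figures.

(6.136 × 10²) × 0.081 ÷ 1164.8 × 467 = 19.9267232143…
Multiplication/division keeps the fewest significant figures: 6.136 × 10² → 4 s.f., 0.081 → 2 s.f., 1164.8 → 5 s.f., 467 → 3 s.f.; limit is 2.
Rounded to 2 significant figures: 20.

20.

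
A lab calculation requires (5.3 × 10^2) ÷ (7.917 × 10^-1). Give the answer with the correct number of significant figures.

6.7 × 10^2

(5.3 × 10^2) ÷ (7.917 × 10^-1) = 669.445497032…
Multiplication/division keeps the fewest significant figures: 5.3 × 10^2 → 2 s.f., 7.917 × 10^-1 → 4 s.f.; limit is 2.
Rounded to 2 significant figures: 6.7 × 10^2.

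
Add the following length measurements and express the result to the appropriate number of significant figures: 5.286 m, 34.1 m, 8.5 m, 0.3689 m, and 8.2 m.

5.286 m + 34.1 m + 8.5 m + 0.3689 m + 8.2 m = 56.4549 m.
Addition/subtraction keeps the fewest decimal places: 5.286 → 3 decimal places, 34.1 → 1 decimal place, 8.5 → 1 decimal place, 0.3689 → 4 decimal places, 8.2 → 1 decimal place; limit is 1.
Rounded to 1 decimal place: 56.5 m.

56.5 m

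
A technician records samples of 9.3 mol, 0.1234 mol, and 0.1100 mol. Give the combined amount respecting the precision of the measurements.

9.5 mol

9.3 mol + 0.1234 mol + 0.1100 mol = 9.5334 mol.
Addition/subtraction keeps the fewest decimal places: 9.3 → 1 decimal place, 0.1234 → 4 decimal places, 0.1100 → 4 decimal places; limit is 1.
Rounded to 1 decimal place: 9.5 mol.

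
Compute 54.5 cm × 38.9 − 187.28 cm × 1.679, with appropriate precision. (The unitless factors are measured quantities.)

54.5 × 38.9 = 2120.05 → 2.12 × 10^3 cm (3 s.f., last digit at the 10^1 place).
187.28 × 1.679 = 314.44312 → 314.4 cm (4 s.f., last digit at the 10^-1 place).
Difference: 1805.60688 cm; keep the coarser place, 10^1.
Result: 1.81 × 10^3 cm.

1.81 × 10^3 cm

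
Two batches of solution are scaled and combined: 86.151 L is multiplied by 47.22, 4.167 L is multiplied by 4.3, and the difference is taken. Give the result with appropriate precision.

4050. L

86.151 × 47.22 = 4068.05022 → 4068 L (4 s.f., last digit at the 10^0 place).
4.167 × 4.3 = 17.9181 → 18 L (2 s.f., last digit at the 10^0 place).
Difference: 4050.13212 L; keep the coarser place, 10^0.
Result: 4050. L.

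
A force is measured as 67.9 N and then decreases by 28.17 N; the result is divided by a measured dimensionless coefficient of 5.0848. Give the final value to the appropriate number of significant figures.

7.81 N

67.9 N − 28.17 N = 39.73 N; the difference is limited to 1 decimal place (3 s.f.).
Carrying full precision, 39.73 ÷ 5.0848 = 7.81348332284… N; 5.0848 has 5 s.f., so the result keeps min(3, 5) = 3 s.f.
Rounded to 3 significant figures: 7.81 N.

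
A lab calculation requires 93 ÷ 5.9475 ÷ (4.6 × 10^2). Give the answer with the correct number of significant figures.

0.034

93 ÷ 5.9475 ÷ (4.6 × 10^2) = 0.0339930917265…
Multiplication/division keeps the fewest significant figures: 93 → 2 s.f., 5.9475 → 5 s.f., 4.6 × 10^2 → 2 s.f.; limit is 2.
Rounded to 2 significant figures: 0.034.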